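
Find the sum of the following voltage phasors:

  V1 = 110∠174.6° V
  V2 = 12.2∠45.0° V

Step 1 — Convert each phasor to rectangular form:
  V1 = 110·(cos(174.6°) + j·sin(174.6°)) = -109.5 + j10.35 V
  V2 = 12.2·(cos(45.0°) + j·sin(45.0°)) = 8.627 + j8.627 V
Step 2 — Sum components: V_total = -100.9 + j18.98 V.
Step 3 — Convert to polar: |V_total| = 102.7 V, ∠V_total = 169.3°.

V_total = 102.7∠169.3° V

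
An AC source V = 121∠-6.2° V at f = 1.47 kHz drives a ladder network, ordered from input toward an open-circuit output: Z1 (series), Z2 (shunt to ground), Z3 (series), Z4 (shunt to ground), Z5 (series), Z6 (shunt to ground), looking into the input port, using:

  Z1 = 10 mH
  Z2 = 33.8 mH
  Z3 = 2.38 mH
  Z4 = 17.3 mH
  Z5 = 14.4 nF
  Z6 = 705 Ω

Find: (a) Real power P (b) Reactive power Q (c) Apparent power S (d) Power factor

Step 1 — Angular frequency: ω = 2π·f = 2π·1470 = 9236 rad/s.
Step 2 — Component impedances:
  Z1: Z = jωL = j·9236·0.01 = 0 + j92.36 Ω
  Z2: Z = jωL = j·9236·0.0338 = 0 + j312.2 Ω
  Z3: Z = jωL = j·9236·0.00238 = 0 + j21.98 Ω
  Z4: Z = jωL = j·9236·0.0173 = 0 + j159.8 Ω
  Z5: Z = 1/(jωC) = -j/(ω·C) = 0 - j7519 Ω
  Z6: Z = R = 705 Ω
Step 3 — Ladder network (open output): work backward from the far end, alternating series and parallel combinations. Z_in = 0.1298 + j208.6 Ω = 208.6∠90.0° Ω.
Step 4 — Source phasor: V = 121∠-6.2° V = 120.3 - j13.07 V.
Step 5 — Current: I = V / Z = -0.06228 - j0.5767 A = 0.58∠-96.2° A.
Step 6 — Complex power: S = V·I* = 0.04365 + j70.18 VA.
Step 7 — Real power: P = Re(S) = 0.04365 W.
Step 8 — Reactive power: Q = Im(S) = 70.18 VAR.
Step 9 — Apparent power: |S| = 70.18 VA.
Step 10 — Power factor: PF = P/|S| = 0.000622 (lagging).

(a) P = 0.04365 W  (b) Q = 70.18 VAR  (c) S = 70.18 VA  (d) PF = 0.000622 (lagging)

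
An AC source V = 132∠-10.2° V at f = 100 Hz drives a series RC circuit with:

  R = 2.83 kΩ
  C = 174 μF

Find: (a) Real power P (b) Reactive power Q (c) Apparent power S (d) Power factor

Step 1 — Angular frequency: ω = 2π·f = 2π·100 = 628.3 rad/s.
Step 2 — Component impedances:
  R: Z = R = 2830 Ω
  C: Z = 1/(jωC) = -j/(ω·C) = 0 - j9.147 Ω
Step 3 — Series combination: Z_total = R + C = 2830 - j9.147 Ω = 2830∠-0.2° Ω.
Step 4 — Source phasor: V = 132∠-10.2° V = 129.9 - j23.38 V.
Step 5 — Current: I = V / Z = 0.04593 - j0.008111 A = 0.04664∠-10.0° A.
Step 6 — Complex power: S = V·I* = 6.157 - j0.0199 VA.
Step 7 — Real power: P = Re(S) = 6.157 W.
Step 8 — Reactive power: Q = Im(S) = -0.0199 VAR.
Step 9 — Apparent power: |S| = 6.157 VA.
Step 10 — Power factor: PF = P/|S| = 1 (leading).

(a) P = 6.157 W  (b) Q = -0.0199 VAR  (c) S = 6.157 VA  (d) PF = 1 (leading)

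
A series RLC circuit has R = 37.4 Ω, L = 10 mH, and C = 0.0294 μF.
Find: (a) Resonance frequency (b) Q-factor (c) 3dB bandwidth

Step 1 — Resonance: ω₀ = 1/√(LC) = 1/√(0.01·2.94e-08) = 5.832e+04 rad/s.
Step 2 — f₀ = ω₀/(2π) = 9282 Hz.
Step 3 — Series Q: Q = ω₀L/R = 5.832e+04·0.01/37.4 = 15.59.
Step 4 — Bandwidth: Δω = ω₀/Q = 3740 rad/s; BW = Δω/(2π) = 595.2 Hz.

(a) f₀ = 9282 Hz  (b) Q = 15.59  (c) BW = 595.2 Hz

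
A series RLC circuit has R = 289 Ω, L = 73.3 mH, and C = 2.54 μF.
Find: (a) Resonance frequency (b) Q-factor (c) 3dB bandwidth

Step 1 — Resonance: ω₀ = 1/√(LC) = 1/√(0.0733·2.54e-06) = 2318 rad/s.
Step 2 — f₀ = ω₀/(2π) = 368.9 Hz.
Step 3 — Series Q: Q = ω₀L/R = 2318·0.0733/289 = 0.5878.
Step 4 — Bandwidth: Δω = ω₀/Q = 3943 rad/s; BW = Δω/(2π) = 627.5 Hz.

(a) f₀ = 368.9 Hz  (b) Q = 0.5878  (c) BW = 627.5 Hz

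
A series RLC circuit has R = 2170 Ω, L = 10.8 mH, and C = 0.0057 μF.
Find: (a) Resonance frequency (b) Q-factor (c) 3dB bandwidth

Step 1 — Resonance condition Im(Z)=0 gives ω₀ = 1/√(LC).
Step 2 — ω₀ = 1/√(0.0108·5.7e-09) = 1.275e+05 rad/s.
Step 3 — f₀ = ω₀/(2π) = 2.028e+04 Hz.
Step 4 — Series Q: Q = ω₀L/R = 1.275e+05·0.0108/2170 = 0.6343.
Step 5 — 3dB bandwidth: Δω = ω₀/Q = 2.009e+05 rad/s; BW = Δω/(2π) = 3.198e+04 Hz.

(a) f₀ = 2.028e+04 Hz  (b) Q = 0.6343  (c) BW = 3.198e+04 Hz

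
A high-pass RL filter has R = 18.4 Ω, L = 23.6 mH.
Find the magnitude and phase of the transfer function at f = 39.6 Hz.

Step 1 — Angular frequency: ω = 2π·39.6 = 248.8 rad/s.
Step 2 — Transfer function: H(jω) = jωL/(R + jωL).
Step 3 — Numerator jωL = j·5.872; denominator R + jωL = 18.4 + j5.872.
Step 4 — H = 0.09243 + j0.2896.
Step 5 — Magnitude: |H| = 0.304 (-10.3 dB); phase: φ = 72.3°.

|H| = 0.304 (-10.3 dB), φ = 72.3°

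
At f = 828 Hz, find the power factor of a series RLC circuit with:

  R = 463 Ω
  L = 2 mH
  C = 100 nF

Step 1 — Angular frequency: ω = 2π·f = 2π·828 = 5202 rad/s.
Step 2 — Component impedances:
  R: Z = R = 463 Ω
  L: Z = jωL = j·5202·0.002 = 0 + j10.4 Ω
  C: Z = 1/(jωC) = -j/(ω·C) = 0 - j1922 Ω
Step 3 — Series combination: Z_total = R + L + C = 463 - j1912 Ω = 1967∠-76.4° Ω.
Step 4 — Power factor: PF = cos(φ) = Re(Z)/|Z| = 463/1967 = 0.2354.
Step 5 — Type: Im(Z) = -1912 ⇒ leading (phase φ = -76.4°).

PF = 0.2354 (leading, φ = -76.4°)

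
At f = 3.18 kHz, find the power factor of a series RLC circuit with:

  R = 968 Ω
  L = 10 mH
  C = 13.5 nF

Step 1 — Angular frequency: ω = 2π·f = 2π·3180 = 1.998e+04 rad/s.
Step 2 — Component impedances:
  R: Z = R = 968 Ω
  L: Z = jωL = j·1.998e+04·0.01 = 0 + j199.8 Ω
  C: Z = 1/(jωC) = -j/(ω·C) = 0 - j3707 Ω
Step 3 — Series combination: Z_total = R + L + C = 968 - j3508 Ω = 3639∠-74.6° Ω.
Step 4 — Power factor: PF = cos(φ) = Re(Z)/|Z| = 968/3639 = 0.266.
Step 5 — Type: Im(Z) = -3508 ⇒ leading (phase φ = -74.6°).

PF = 0.266 (leading, φ = -74.6°)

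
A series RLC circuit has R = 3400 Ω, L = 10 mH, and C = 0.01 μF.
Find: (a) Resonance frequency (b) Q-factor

Step 1 — Resonance condition Im(Z)=0 gives ω₀ = 1/√(LC).
Step 2 — ω₀ = 1/√(0.01·1e-08) = 1e+05 rad/s.
Step 3 — f₀ = ω₀/(2π) = 1.592e+04 Hz.
Step 4 — Series Q: Q = ω₀L/R = 1e+05·0.01/3400 = 0.2941.

(a) f₀ = 1.592e+04 Hz  (b) Q = 0.2941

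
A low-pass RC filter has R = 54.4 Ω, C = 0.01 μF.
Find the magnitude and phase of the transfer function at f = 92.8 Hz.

Step 1 — Angular frequency: ω = 2π·92.8 = 583.1 rad/s.
Step 2 — Transfer function: H(jω) = 1/(1 + jωRC).
Step 3 — Denominator: 1 + jωRC = 1 + j·583.1·54.4·1e-08 = 1 + j0.0003172.
Step 4 — H = 1 - j0.0003172.
Step 5 — Magnitude: |H| = 1 (-0.0 dB); phase: φ = -0.0°.

|H| = 1 (-0.0 dB), φ = -0.0°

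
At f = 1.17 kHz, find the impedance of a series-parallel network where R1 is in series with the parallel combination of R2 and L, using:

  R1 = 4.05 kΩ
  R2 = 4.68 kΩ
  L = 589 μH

Step 1 — Angular frequency: ω = 2π·f = 2π·1170 = 7351 rad/s.
Step 2 — Component impedances:
  R1: Z = R = 4050 Ω
  R2: Z = R = 4680 Ω
  L: Z = jωL = j·7351·0.000589 = 0 + j4.33 Ω
Step 3 — Parallel branch: R2 || L = 1/(1/R2 + 1/L) = 0.004006 + j4.33 Ω.
Step 4 — Series with R1: Z_total = R1 + (R2 || L) = 4050 + j4.33 Ω = 4050∠0.1° Ω.

Z = 4050 + j4.33 Ω = 4050∠0.1° Ω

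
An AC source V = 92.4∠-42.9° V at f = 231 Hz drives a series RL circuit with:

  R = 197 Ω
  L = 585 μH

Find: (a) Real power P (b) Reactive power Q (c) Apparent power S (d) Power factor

Step 1 — Angular frequency: ω = 2π·f = 2π·231 = 1451 rad/s.
Step 2 — Component impedances:
  R: Z = R = 197 Ω
  L: Z = jωL = j·1451·0.000585 = 0 + j0.8491 Ω
Step 3 — Series combination: Z_total = R + L = 197 + j0.8491 Ω = 197∠0.2° Ω.
Step 4 — Source phasor: V = 92.4∠-42.9° V = 67.69 - j62.9 V.
Step 5 — Current: I = V / Z = 0.3422 - j0.3208 A = 0.469∠-43.1° A.
Step 6 — Complex power: S = V·I* = 43.34 + j0.1868 VA.
Step 7 — Real power: P = Re(S) = 43.34 W.
Step 8 — Reactive power: Q = Im(S) = 0.1868 VAR.
Step 9 — Apparent power: |S| = 43.34 VA.
Step 10 — Power factor: PF = P/|S| = 1 (lagging).

(a) P = 43.34 W  (b) Q = 0.1868 VAR  (c) S = 43.34 VA  (d) PF = 1 (lagging)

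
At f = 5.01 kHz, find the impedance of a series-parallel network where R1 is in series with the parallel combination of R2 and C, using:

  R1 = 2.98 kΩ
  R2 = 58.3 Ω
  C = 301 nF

Step 1 — Angular frequency: ω = 2π·f = 2π·5010 = 3.148e+04 rad/s.
Step 2 — Component impedances:
  R1: Z = R = 2980 Ω
  R2: Z = R = 58.3 Ω
  C: Z = 1/(jωC) = -j/(ω·C) = 0 - j105.5 Ω
Step 3 — Parallel branch: R2 || C = 1/(1/R2 + 1/C) = 44.67 - j24.68 Ω.
Step 4 — Series with R1: Z_total = R1 + (R2 || C) = 3025 - j24.68 Ω = 3025∠-0.5° Ω.

Z = 3025 - j24.68 Ω = 3025∠-0.5° Ω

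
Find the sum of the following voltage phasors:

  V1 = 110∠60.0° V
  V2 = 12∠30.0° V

Step 1 — Convert each phasor to rectangular form:
  V1 = 110·(cos(60.0°) + j·sin(60.0°)) = 55 + j95.26 V
  V2 = 12·(cos(30.0°) + j·sin(30.0°)) = 10.39 + j6 V
Step 2 — Sum components: V_total = 65.39 + j101.3 V.
Step 3 — Convert to polar: |V_total| = 120.5 V, ∠V_total = 57.1°.

V_total = 120.5∠57.1° V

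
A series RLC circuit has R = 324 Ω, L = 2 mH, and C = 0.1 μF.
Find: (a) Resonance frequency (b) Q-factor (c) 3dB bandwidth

Step 1 — Resonance: ω₀ = 1/√(LC) = 1/√(0.002·1e-07) = 7.071e+04 rad/s.
Step 2 — f₀ = ω₀/(2π) = 1.125e+04 Hz.
Step 3 — Series Q: Q = ω₀L/R = 7.071e+04·0.002/324 = 0.4365.
Step 4 — Bandwidth: Δω = ω₀/Q = 1.62e+05 rad/s; BW = Δω/(2π) = 2.578e+04 Hz.

(a) f₀ = 1.125e+04 Hz  (b) Q = 0.4365  (c) BW = 2.578e+04 Hz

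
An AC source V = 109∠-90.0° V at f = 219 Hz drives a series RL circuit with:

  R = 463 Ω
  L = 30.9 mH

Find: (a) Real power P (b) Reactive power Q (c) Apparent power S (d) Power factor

Step 1 — Angular frequency: ω = 2π·f = 2π·219 = 1376 rad/s.
Step 2 — Component impedances:
  R: Z = R = 463 Ω
  L: Z = jωL = j·1376·0.0309 = 0 + j42.52 Ω
Step 3 — Series combination: Z_total = R + L = 463 + j42.52 Ω = 464.9∠5.2° Ω.
Step 4 — Source phasor: V = 109∠-90.0° V = 0 - j109 V.
Step 5 — Current: I = V / Z = -0.02144 - j0.2335 A = 0.2344∠-95.2° A.
Step 6 — Complex power: S = V·I* = 25.45 + j2.337 VA.
Step 7 — Real power: P = Re(S) = 25.45 W.
Step 8 — Reactive power: Q = Im(S) = 2.337 VAR.
Step 9 — Apparent power: |S| = 25.55 VA.
Step 10 — Power factor: PF = P/|S| = 0.9958 (lagging).

(a) P = 25.45 W  (b) Q = 2.337 VAR  (c) S = 25.55 VA  (d) PF = 0.9958 (lagging)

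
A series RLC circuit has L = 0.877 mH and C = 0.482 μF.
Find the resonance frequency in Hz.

Step 1 — Resonance condition Im(Z)=0 gives ω₀ = 1/√(LC).
Step 2 — ω₀ = 1/√(0.000877·4.82e-07) = 4.864e+04 rad/s.
Step 3 — f₀ = ω₀/(2π) = 7741 Hz.

f₀ = 7741 Hz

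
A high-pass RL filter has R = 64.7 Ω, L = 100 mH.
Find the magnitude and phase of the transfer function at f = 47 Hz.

Step 1 — Angular frequency: ω = 2π·47 = 295.3 rad/s.
Step 2 — Transfer function: H(jω) = jωL/(R + jωL).
Step 3 — Numerator jωL = j·29.53; denominator R + jωL = 64.7 + j29.53.
Step 4 — H = 0.1724 + j0.3777.
Step 5 — Magnitude: |H| = 0.4152 (-7.6 dB); phase: φ = 65.5°.

|H| = 0.4152 (-7.6 dB), φ = 65.5°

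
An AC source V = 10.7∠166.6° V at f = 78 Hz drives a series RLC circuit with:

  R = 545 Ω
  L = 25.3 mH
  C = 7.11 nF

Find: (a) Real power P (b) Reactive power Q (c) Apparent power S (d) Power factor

Step 1 — Angular frequency: ω = 2π·f = 2π·78 = 490.1 rad/s.
Step 2 — Component impedances:
  R: Z = R = 545 Ω
  L: Z = jωL = j·490.1·0.0253 = 0 + j12.4 Ω
  C: Z = 1/(jωC) = -j/(ω·C) = 0 - j2.87e+05 Ω
Step 3 — Series combination: Z_total = R + L + C = 545 - j2.87e+05 Ω = 2.87e+05∠-89.9° Ω.
Step 4 — Source phasor: V = 10.7∠166.6° V = -10.41 + j2.48 V.
Step 5 — Current: I = V / Z = -8.71e-06 - j3.625e-05 A = 3.729e-05∠-103.5° A.
Step 6 — Complex power: S = V·I* = 7.577e-07 - j0.000399 VA.
Step 7 — Real power: P = Re(S) = 7.577e-07 W.
Step 8 — Reactive power: Q = Im(S) = -0.000399 VAR.
Step 9 — Apparent power: |S| = 0.000399 VA.
Step 10 — Power factor: PF = P/|S| = 0.001899 (leading).

(a) P = 7.577e-07 W  (b) Q = -0.000399 VAR  (c) S = 0.000399 VA  (d) PF = 0.001899 (leading)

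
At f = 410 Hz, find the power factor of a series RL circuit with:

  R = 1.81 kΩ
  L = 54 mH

Step 1 — Angular frequency: ω = 2π·f = 2π·410 = 2576 rad/s.
Step 2 — Component impedances:
  R: Z = R = 1810 Ω
  L: Z = jωL = j·2576·0.054 = 0 + j139.1 Ω
Step 3 — Series combination: Z_total = R + L = 1810 + j139.1 Ω = 1815∠4.4° Ω.
Step 4 — Power factor: PF = cos(φ) = Re(Z)/|Z| = 1810/1815.3 = 0.9971.
Step 5 — Type: Im(Z) = 139.1 ⇒ lagging (phase φ = 4.4°).

PF = 0.9971 (lagging, φ = 4.4°)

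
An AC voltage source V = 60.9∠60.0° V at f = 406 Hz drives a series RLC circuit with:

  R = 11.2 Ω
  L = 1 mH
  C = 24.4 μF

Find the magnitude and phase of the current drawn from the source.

Step 1 — Angular frequency: ω = 2π·f = 2π·406 = 2551 rad/s.
Step 2 — Component impedances:
  R: Z = R = 11.2 Ω
  L: Z = jωL = j·2551·0.001 = 0 + j2.551 Ω
  C: Z = 1/(jωC) = -j/(ω·C) = 0 - j16.07 Ω
Step 3 — Series combination: Z_total = R + L + C = 11.2 - j13.51 Ω = 17.55∠-50.4° Ω.
Step 4 — Source phasor: V = 60.9∠60.0° V = 30.45 + j52.74 V.
Step 5 — Ohm's law: I = V / Z_total = (30.45 + j52.74) / (11.2 - j13.51) = -1.207 + j3.253 A.
Step 6 — Convert to polar: |I| = 3.47 A, ∠I = 110.4°.

I = 3.47∠110.4° A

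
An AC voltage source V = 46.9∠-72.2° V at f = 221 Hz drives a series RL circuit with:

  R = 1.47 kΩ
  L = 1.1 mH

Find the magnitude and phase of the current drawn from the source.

Step 1 — Angular frequency: ω = 2π·f = 2π·221 = 1389 rad/s.
Step 2 — Component impedances:
  R: Z = R = 1470 Ω
  L: Z = jωL = j·1389·0.0011 = 0 + j1.527 Ω
Step 3 — Series combination: Z_total = R + L = 1470 + j1.527 Ω = 1470∠0.1° Ω.
Step 4 — Source phasor: V = 46.9∠-72.2° V = 14.34 - j44.65 V.
Step 5 — Ohm's law: I = V / Z_total = (14.34 - j44.65) / (1470 + j1.527) = 0.009722 - j0.03039 A.
Step 6 — Convert to polar: |I| = 0.0319 A, ∠I = -72.3°.

I = 0.0319∠-72.3° A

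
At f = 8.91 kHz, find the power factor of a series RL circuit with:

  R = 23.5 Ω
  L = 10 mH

Step 1 — Angular frequency: ω = 2π·f = 2π·8910 = 5.598e+04 rad/s.
Step 2 — Component impedances:
  R: Z = R = 23.5 Ω
  L: Z = jωL = j·5.598e+04·0.01 = 0 + j559.8 Ω
Step 3 — Series combination: Z_total = R + L = 23.5 + j559.8 Ω = 560.3∠87.6° Ω.
Step 4 — Power factor: PF = cos(φ) = Re(Z)/|Z| = 23.5/560.3 = 0.04194.
Step 5 — Type: Im(Z) = 559.8 ⇒ lagging (phase φ = 87.6°).

PF = 0.04194 (lagging, φ = 87.6°)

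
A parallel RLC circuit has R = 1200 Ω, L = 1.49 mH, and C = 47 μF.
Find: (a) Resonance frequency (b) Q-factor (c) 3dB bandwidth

Step 1 — Resonance: ω₀ = 1/√(LC) = 1/√(0.00149·4.7e-05) = 3779 rad/s.
Step 2 — f₀ = ω₀/(2π) = 601.4 Hz.
Step 3 — Parallel Q: Q = R/(ω₀L) = 1200/(3779·0.00149) = 213.1.
Step 4 — Bandwidth: Δω = ω₀/Q = 17.73 rad/s; BW = Δω/(2π) = 2.822 Hz.

(a) f₀ = 601.4 Hz  (b) Q = 213.1  (c) BW = 2.822 Hz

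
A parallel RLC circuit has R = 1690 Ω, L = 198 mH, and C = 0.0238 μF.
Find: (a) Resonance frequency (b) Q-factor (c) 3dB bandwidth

Step 1 — Resonance: ω₀ = 1/√(LC) = 1/√(0.198·2.38e-08) = 1.457e+04 rad/s.
Step 2 — f₀ = ω₀/(2π) = 2318 Hz.
Step 3 — Parallel Q: Q = R/(ω₀L) = 1690/(1.457e+04·0.198) = 0.5859.
Step 4 — Bandwidth: Δω = ω₀/Q = 2.486e+04 rad/s; BW = Δω/(2π) = 3957 Hz.

(a) f₀ = 2318 Hz  (b) Q = 0.5859  (c) BW = 3957 Hz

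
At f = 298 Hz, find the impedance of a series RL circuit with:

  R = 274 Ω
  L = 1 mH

Step 1 — Angular frequency: ω = 2π·f = 2π·298 = 1872 rad/s.
Step 2 — Component impedances:
  R: Z = R = 274 Ω
  L: Z = jωL = j·1872·0.001 = 0 + j1.872 Ω
Step 3 — Series combination: Z_total = R + L = 274 + j1.872 Ω = 274∠0.4° Ω.

Z = 274 + j1.872 Ω = 274∠0.4° Ω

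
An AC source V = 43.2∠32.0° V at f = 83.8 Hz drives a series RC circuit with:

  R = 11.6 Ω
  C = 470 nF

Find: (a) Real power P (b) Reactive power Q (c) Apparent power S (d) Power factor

Step 1 — Angular frequency: ω = 2π·f = 2π·83.8 = 526.5 rad/s.
Step 2 — Component impedances:
  R: Z = R = 11.6 Ω
  C: Z = 1/(jωC) = -j/(ω·C) = 0 - j4041 Ω
Step 3 — Series combination: Z_total = R + C = 11.6 - j4041 Ω = 4041∠-89.8° Ω.
Step 4 — Source phasor: V = 43.2∠32.0° V = 36.64 + j22.89 V.
Step 5 — Current: I = V / Z = -0.005639 + j0.009082 A = 0.01069∠121.8° A.
Step 6 — Complex power: S = V·I* = 0.001326 - j0.4618 VA.
Step 7 — Real power: P = Re(S) = 0.001326 W.
Step 8 — Reactive power: Q = Im(S) = -0.4618 VAR.
Step 9 — Apparent power: |S| = 0.4618 VA.
Step 10 — Power factor: PF = P/|S| = 0.002871 (leading).

(a) P = 0.001326 W  (b) Q = -0.4618 VAR  (c) S = 0.4618 VA  (d) PF = 0.002871 (leading)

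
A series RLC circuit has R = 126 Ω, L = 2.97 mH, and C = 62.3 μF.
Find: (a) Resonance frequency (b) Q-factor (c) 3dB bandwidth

Step 1 — Resonance condition Im(Z)=0 gives ω₀ = 1/√(LC).
Step 2 — ω₀ = 1/√(0.00297·6.23e-05) = 2325 rad/s.
Step 3 — f₀ = ω₀/(2π) = 370 Hz.
Step 4 — Series Q: Q = ω₀L/R = 2325·0.00297/126 = 0.0548.
Step 5 — 3dB bandwidth: Δω = ω₀/Q = 4.242e+04 rad/s; BW = Δω/(2π) = 6752 Hz.

(a) f₀ = 370 Hz  (b) Q = 0.0548  (c) BW = 6752 Hz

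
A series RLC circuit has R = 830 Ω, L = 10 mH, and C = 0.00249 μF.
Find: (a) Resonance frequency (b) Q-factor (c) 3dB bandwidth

Step 1 — Resonance: ω₀ = 1/√(LC) = 1/√(0.01·2.49e-09) = 2.004e+05 rad/s.
Step 2 — f₀ = ω₀/(2π) = 3.189e+04 Hz.
Step 3 — Series Q: Q = ω₀L/R = 2.004e+05·0.01/830 = 2.414.
Step 4 — Bandwidth: Δω = ω₀/Q = 8.3e+04 rad/s; BW = Δω/(2π) = 1.321e+04 Hz.

(a) f₀ = 3.189e+04 Hz  (b) Q = 2.414  (c) BW = 1.321e+04 Hz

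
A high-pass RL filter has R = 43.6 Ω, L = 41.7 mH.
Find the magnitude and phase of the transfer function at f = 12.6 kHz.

Step 1 — Angular frequency: ω = 2π·1.26e+04 = 7.917e+04 rad/s.
Step 2 — Transfer function: H(jω) = jωL/(R + jωL).
Step 3 — Numerator jωL = j·3301; denominator R + jωL = 43.6 + j3301.
Step 4 — H = 0.9998 + j0.0132.
Step 5 — Magnitude: |H| = 0.9999 (-0.0 dB); phase: φ = 0.8°.

|H| = 0.9999 (-0.0 dB), φ = 0.8°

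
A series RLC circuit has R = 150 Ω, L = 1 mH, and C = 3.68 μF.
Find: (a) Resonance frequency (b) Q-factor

Step 1 — Resonance condition Im(Z)=0 gives ω₀ = 1/√(LC).
Step 2 — ω₀ = 1/√(0.001·3.68e-06) = 1.648e+04 rad/s.
Step 3 — f₀ = ω₀/(2π) = 2624 Hz.
Step 4 — Series Q: Q = ω₀L/R = 1.648e+04·0.001/150 = 0.1099.

(a) f₀ = 2624 Hz  (b) Q = 0.1099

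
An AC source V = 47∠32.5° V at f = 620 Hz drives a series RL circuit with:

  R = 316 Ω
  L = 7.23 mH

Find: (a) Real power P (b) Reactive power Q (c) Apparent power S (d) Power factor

Step 1 — Angular frequency: ω = 2π·f = 2π·620 = 3896 rad/s.
Step 2 — Component impedances:
  R: Z = R = 316 Ω
  L: Z = jωL = j·3896·0.00723 = 0 + j28.17 Ω
Step 3 — Series combination: Z_total = R + L = 316 + j28.17 Ω = 317.3∠5.1° Ω.
Step 4 — Source phasor: V = 47∠32.5° V = 39.64 + j25.25 V.
Step 5 — Current: I = V / Z = 0.1315 + j0.06819 A = 0.1481∠27.4° A.
Step 6 — Complex power: S = V·I* = 6.935 + j0.6182 VA.
Step 7 — Real power: P = Re(S) = 6.935 W.
Step 8 — Reactive power: Q = Im(S) = 0.6182 VAR.
Step 9 — Apparent power: |S| = 6.963 VA.
Step 10 — Power factor: PF = P/|S| = 0.9961 (lagging).

(a) P = 6.935 W  (b) Q = 0.6182 VAR  (c) S = 6.963 VA  (d) PF = 0.9961 (lagging)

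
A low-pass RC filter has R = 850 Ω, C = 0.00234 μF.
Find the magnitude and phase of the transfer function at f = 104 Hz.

Step 1 — Angular frequency: ω = 2π·104 = 653.5 rad/s.
Step 2 — Transfer function: H(jω) = 1/(1 + jωRC).
Step 3 — Denominator: 1 + jωRC = 1 + j·653.5·850·2.34e-09 = 1 + j0.0013.
Step 4 — H = 1 - j0.0013.
Step 5 — Magnitude: |H| = 1 (-0.0 dB); phase: φ = -0.1°.

|H| = 1 (-0.0 dB), φ = -0.1°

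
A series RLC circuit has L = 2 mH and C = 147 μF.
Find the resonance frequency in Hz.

Step 1 — Resonance condition Im(Z)=0 gives ω₀ = 1/√(LC).
Step 2 — ω₀ = 1/√(0.002·0.000147) = 1844 rad/s.
Step 3 — f₀ = ω₀/(2π) = 293.5 Hz.

f₀ = 293.5 Hz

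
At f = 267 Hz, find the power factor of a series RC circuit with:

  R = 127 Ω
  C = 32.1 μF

Step 1 — Angular frequency: ω = 2π·f = 2π·267 = 1678 rad/s.
Step 2 — Component impedances:
  R: Z = R = 127 Ω
  C: Z = 1/(jωC) = -j/(ω·C) = 0 - j18.57 Ω
Step 3 — Series combination: Z_total = R + C = 127 - j18.57 Ω = 128.4∠-8.3° Ω.
Step 4 — Power factor: PF = cos(φ) = Re(Z)/|Z| = 127/128.35 = 0.9895.
Step 5 — Type: Im(Z) = -18.57 ⇒ leading (phase φ = -8.3°).

PF = 0.9895 (leading, φ = -8.3°)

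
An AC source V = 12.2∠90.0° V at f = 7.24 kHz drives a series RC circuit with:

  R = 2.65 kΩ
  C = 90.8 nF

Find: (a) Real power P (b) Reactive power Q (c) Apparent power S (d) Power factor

Step 1 — Angular frequency: ω = 2π·f = 2π·7240 = 4.549e+04 rad/s.
Step 2 — Component impedances:
  R: Z = R = 2650 Ω
  C: Z = 1/(jωC) = -j/(ω·C) = 0 - j242.1 Ω
Step 3 — Series combination: Z_total = R + C = 2650 - j242.1 Ω = 2661∠-5.2° Ω.
Step 4 — Source phasor: V = 12.2∠90.0° V = 0 + j12.2 V.
Step 5 — Current: I = V / Z = -0.0004171 + j0.004566 A = 0.004585∠95.2° A.
Step 6 — Complex power: S = V·I* = 0.0557 - j0.005089 VA.
Step 7 — Real power: P = Re(S) = 0.0557 W.
Step 8 — Reactive power: Q = Im(S) = -0.005089 VAR.
Step 9 — Apparent power: |S| = 0.05593 VA.
Step 10 — Power factor: PF = P/|S| = 0.9959 (leading).

(a) P = 0.0557 W  (b) Q = -0.005089 VAR  (c) S = 0.05593 VA  (d) PF = 0.9959 (leading)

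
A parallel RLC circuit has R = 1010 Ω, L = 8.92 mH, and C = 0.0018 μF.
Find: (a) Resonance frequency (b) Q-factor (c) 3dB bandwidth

Step 1 — Resonance: ω₀ = 1/√(LC) = 1/√(0.00892·1.8e-09) = 2.496e+05 rad/s.
Step 2 — f₀ = ω₀/(2π) = 3.972e+04 Hz.
Step 3 — Parallel Q: Q = R/(ω₀L) = 1010/(2.496e+05·0.00892) = 0.4537.
Step 4 — Bandwidth: Δω = ω₀/Q = 5.501e+05 rad/s; BW = Δω/(2π) = 8.754e+04 Hz.

(a) f₀ = 3.972e+04 Hz  (b) Q = 0.4537  (c) BW = 8.754e+04 Hz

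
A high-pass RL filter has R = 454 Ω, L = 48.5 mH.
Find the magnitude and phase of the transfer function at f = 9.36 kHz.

Step 1 — Angular frequency: ω = 2π·9360 = 5.881e+04 rad/s.
Step 2 — Transfer function: H(jω) = jωL/(R + jωL).
Step 3 — Numerator jωL = j·2852; denominator R + jωL = 454 + j2852.
Step 4 — H = 0.9753 + j0.1552.
Step 5 — Magnitude: |H| = 0.9876 (-0.1 dB); phase: φ = 9.0°.

|H| = 0.9876 (-0.1 dB), φ = 9.0°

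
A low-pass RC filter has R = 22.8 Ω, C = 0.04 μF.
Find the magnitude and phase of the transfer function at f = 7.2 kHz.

Step 1 — Angular frequency: ω = 2π·7200 = 4.524e+04 rad/s.
Step 2 — Transfer function: H(jω) = 1/(1 + jωRC).
Step 3 — Denominator: 1 + jωRC = 1 + j·4.524e+04·22.8·4e-08 = 1 + j0.04126.
Step 4 — H = 0.9983 - j0.04119.
Step 5 — Magnitude: |H| = 0.9991 (-0.0 dB); phase: φ = -2.4°.

|H| = 0.9991 (-0.0 dB), φ = -2.4°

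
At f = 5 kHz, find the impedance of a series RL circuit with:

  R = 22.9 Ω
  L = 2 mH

Step 1 — Angular frequency: ω = 2π·f = 2π·5000 = 3.142e+04 rad/s.
Step 2 — Component impedances:
  R: Z = R = 22.9 Ω
  L: Z = jωL = j·3.142e+04·0.002 = 0 + j62.83 Ω
Step 3 — Series combination: Z_total = R + L = 22.9 + j62.83 Ω = 66.87∠70.0° Ω.

Z = 22.9 + j62.83 Ω = 66.87∠70.0° Ω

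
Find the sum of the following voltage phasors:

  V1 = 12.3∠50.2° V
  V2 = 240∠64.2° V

Step 1 — Convert each phasor to rectangular form:
  V1 = 12.3·(cos(50.2°) + j·sin(50.2°)) = 7.873 + j9.45 V
  V2 = 240·(cos(64.2°) + j·sin(64.2°)) = 104.5 + j216.1 V
Step 2 — Sum components: V_total = 112.3 + j225.5 V.
Step 3 — Convert to polar: |V_total| = 252 V, ∠V_total = 63.5°.

V_total = 252∠63.5° V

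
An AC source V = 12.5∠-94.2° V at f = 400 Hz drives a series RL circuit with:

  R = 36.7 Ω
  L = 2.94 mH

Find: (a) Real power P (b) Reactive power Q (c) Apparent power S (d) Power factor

Step 1 — Angular frequency: ω = 2π·f = 2π·400 = 2513 rad/s.
Step 2 — Component impedances:
  R: Z = R = 36.7 Ω
  L: Z = jωL = j·2513·0.00294 = 0 + j7.389 Ω
Step 3 — Series combination: Z_total = R + L = 36.7 + j7.389 Ω = 37.44∠11.4° Ω.
Step 4 — Source phasor: V = 12.5∠-94.2° V = -0.9155 - j12.47 V.
Step 5 — Current: I = V / Z = -0.0897 - j0.3216 A = 0.3339∠-105.6° A.
Step 6 — Complex power: S = V·I* = 4.092 + j0.8238 VA.
Step 7 — Real power: P = Re(S) = 4.092 W.
Step 8 — Reactive power: Q = Im(S) = 0.8238 VAR.
Step 9 — Apparent power: |S| = 4.174 VA.
Step 10 — Power factor: PF = P/|S| = 0.9803 (lagging).

(a) P = 4.092 W  (b) Q = 0.8238 VAR  (c) S = 4.174 VA  (d) PF = 0.9803 (lagging)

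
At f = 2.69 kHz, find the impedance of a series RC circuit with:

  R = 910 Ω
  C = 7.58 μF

Step 1 — Angular frequency: ω = 2π·f = 2π·2690 = 1.69e+04 rad/s.
Step 2 — Component impedances:
  R: Z = R = 910 Ω
  C: Z = 1/(jωC) = -j/(ω·C) = 0 - j7.805 Ω
Step 3 — Series combination: Z_total = R + C = 910 - j7.805 Ω = 910∠-0.5° Ω.

Z = 910 - j7.805 Ω = 910∠-0.5° Ω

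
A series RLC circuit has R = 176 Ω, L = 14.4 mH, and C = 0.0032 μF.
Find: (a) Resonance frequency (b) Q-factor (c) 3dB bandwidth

Step 1 — Resonance condition Im(Z)=0 gives ω₀ = 1/√(LC).
Step 2 — ω₀ = 1/√(0.0144·3.2e-09) = 1.473e+05 rad/s.
Step 3 — f₀ = ω₀/(2π) = 2.345e+04 Hz.
Step 4 — Series Q: Q = ω₀L/R = 1.473e+05·0.0144/176 = 12.05.
Step 5 — 3dB bandwidth: Δω = ω₀/Q = 1.222e+04 rad/s; BW = Δω/(2π) = 1945 Hz.

(a) f₀ = 2.345e+04 Hz  (b) Q = 12.05  (c) BW = 1945 Hz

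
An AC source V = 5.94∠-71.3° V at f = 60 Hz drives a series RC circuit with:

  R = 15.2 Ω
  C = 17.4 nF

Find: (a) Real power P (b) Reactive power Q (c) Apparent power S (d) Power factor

Step 1 — Angular frequency: ω = 2π·f = 2π·60 = 377 rad/s.
Step 2 — Component impedances:
  R: Z = R = 15.2 Ω
  C: Z = 1/(jωC) = -j/(ω·C) = 0 - j1.524e+05 Ω
Step 3 — Series combination: Z_total = R + C = 15.2 - j1.524e+05 Ω = 1.524e+05∠-90.0° Ω.
Step 4 — Source phasor: V = 5.94∠-71.3° V = 1.904 - j5.626 V.
Step 5 — Current: I = V / Z = 3.691e-05 + j1.249e-05 A = 3.896e-05∠18.7° A.
Step 6 — Complex power: S = V·I* = 2.308e-08 - j0.0002314 VA.
Step 7 — Real power: P = Re(S) = 2.308e-08 W.
Step 8 — Reactive power: Q = Im(S) = -0.0002314 VAR.
Step 9 — Apparent power: |S| = 0.0002314 VA.
Step 10 — Power factor: PF = P/|S| = 9.971e-05 (leading).

(a) P = 2.308e-08 W  (b) Q = -0.0002314 VAR  (c) S = 0.0002314 VA  (d) PF = 9.971e-05 (leading)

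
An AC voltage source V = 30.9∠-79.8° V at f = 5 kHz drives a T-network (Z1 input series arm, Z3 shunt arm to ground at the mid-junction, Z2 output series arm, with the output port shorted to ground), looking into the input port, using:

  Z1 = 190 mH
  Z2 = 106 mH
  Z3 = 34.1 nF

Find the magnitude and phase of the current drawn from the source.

Step 1 — Angular frequency: ω = 2π·f = 2π·5000 = 3.142e+04 rad/s.
Step 2 — Component impedances:
  Z1: Z = jωL = j·3.142e+04·0.19 = 0 + j5969 Ω
  Z2: Z = jωL = j·3.142e+04·0.106 = 0 + j3330 Ω
  Z3: Z = 1/(jωC) = -j/(ω·C) = 0 - j933.5 Ω
Step 3 — With the output port shorted to ground, the output series arm Z2 runs from the junction to ground; the shunt arm Z3 also runs from the junction to ground. They appear in parallel: Z3 || Z2 = 0 - j1297 Ω.
Step 4 — Series with input arm Z1: Z_in = Z1 + (Z3 || Z2) = 0 + j4672 Ω = 4672∠90.0° Ω.
Step 5 — Source phasor: V = 30.9∠-79.8° V = 5.472 - j30.41 V.
Step 6 — Ohm's law: I = V / Z_total = (5.472 - j30.41) / (0 + j4672) = -0.006509 - j0.001171 A.
Step 7 — Convert to polar: |I| = 0.006614 A, ∠I = -169.8°.

I = 0.006614∠-169.8° A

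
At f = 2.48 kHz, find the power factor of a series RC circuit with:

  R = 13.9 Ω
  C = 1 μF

Step 1 — Angular frequency: ω = 2π·f = 2π·2480 = 1.558e+04 rad/s.
Step 2 — Component impedances:
  R: Z = R = 13.9 Ω
  C: Z = 1/(jωC) = -j/(ω·C) = 0 - j64.18 Ω
Step 3 — Series combination: Z_total = R + C = 13.9 - j64.18 Ω = 65.66∠-77.8° Ω.
Step 4 — Power factor: PF = cos(φ) = Re(Z)/|Z| = 13.9/65.66 = 0.2117.
Step 5 — Type: Im(Z) = -64.18 ⇒ leading (phase φ = -77.8°).

PF = 0.2117 (leading, φ = -77.8°)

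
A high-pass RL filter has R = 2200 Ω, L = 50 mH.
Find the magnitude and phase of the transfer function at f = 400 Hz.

Step 1 — Angular frequency: ω = 2π·400 = 2513 rad/s.
Step 2 — Transfer function: H(jω) = jωL/(R + jωL).
Step 3 — Numerator jωL = j·125.7; denominator R + jωL = 2200 + j125.7.
Step 4 — H = 0.003252 + j0.05693.
Step 5 — Magnitude: |H| = 0.05703 (-24.9 dB); phase: φ = 86.7°.

|H| = 0.05703 (-24.9 dB), φ = 86.7°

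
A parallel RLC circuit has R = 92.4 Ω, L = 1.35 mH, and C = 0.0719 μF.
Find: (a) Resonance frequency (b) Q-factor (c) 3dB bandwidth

Step 1 — Resonance: ω₀ = 1/√(LC) = 1/√(0.00135·7.19e-08) = 1.015e+05 rad/s.
Step 2 — f₀ = ω₀/(2π) = 1.615e+04 Hz.
Step 3 — Parallel Q: Q = R/(ω₀L) = 92.4/(1.015e+05·0.00135) = 0.6743.
Step 4 — Bandwidth: Δω = ω₀/Q = 1.505e+05 rad/s; BW = Δω/(2π) = 2.396e+04 Hz.

(a) f₀ = 1.615e+04 Hz  (b) Q = 0.6743  (c) BW = 2.396e+04 Hz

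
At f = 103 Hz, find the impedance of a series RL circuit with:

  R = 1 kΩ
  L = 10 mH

Step 1 — Angular frequency: ω = 2π·f = 2π·103 = 647.2 rad/s.
Step 2 — Component impedances:
  R: Z = R = 1000 Ω
  L: Z = jωL = j·647.2·0.01 = 0 + j6.472 Ω
Step 3 — Series combination: Z_total = R + L = 1000 + j6.472 Ω = 1000∠0.4° Ω.

Z = 1000 + j6.472 Ω = 1000∠0.4° Ω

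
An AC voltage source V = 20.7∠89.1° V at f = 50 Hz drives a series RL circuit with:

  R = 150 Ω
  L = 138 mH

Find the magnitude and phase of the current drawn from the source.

Step 1 — Angular frequency: ω = 2π·f = 2π·50 = 314.2 rad/s.
Step 2 — Component impedances:
  R: Z = R = 150 Ω
  L: Z = jωL = j·314.2·0.138 = 0 + j43.35 Ω
Step 3 — Series combination: Z_total = R + L = 150 + j43.35 Ω = 156.1∠16.1° Ω.
Step 4 — Source phasor: V = 20.7∠89.1° V = 0.3251 + j20.7 V.
Step 5 — Ohm's law: I = V / Z_total = (0.3251 + j20.7) / (150 + j43.35) = 0.03881 + j0.1268 A.
Step 6 — Convert to polar: |I| = 0.1326 A, ∠I = 73.0°.

I = 0.1326∠73.0° A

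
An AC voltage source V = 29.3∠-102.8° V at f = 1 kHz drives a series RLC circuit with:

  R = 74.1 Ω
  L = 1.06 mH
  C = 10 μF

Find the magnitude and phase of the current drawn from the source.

Step 1 — Angular frequency: ω = 2π·f = 2π·1000 = 6283 rad/s.
Step 2 — Component impedances:
  R: Z = R = 74.1 Ω
  L: Z = jωL = j·6283·0.00106 = 0 + j6.66 Ω
  C: Z = 1/(jωC) = -j/(ω·C) = 0 - j15.92 Ω
Step 3 — Series combination: Z_total = R + L + C = 74.1 - j9.255 Ω = 74.68∠-7.1° Ω.
Step 4 — Source phasor: V = 29.3∠-102.8° V = -6.491 - j28.57 V.
Step 5 — Ohm's law: I = V / Z_total = (-6.491 - j28.57) / (74.1 - j9.255) = -0.03884 - j0.3904 A.
Step 6 — Convert to polar: |I| = 0.3924 A, ∠I = -95.7°.

I = 0.3924∠-95.7° A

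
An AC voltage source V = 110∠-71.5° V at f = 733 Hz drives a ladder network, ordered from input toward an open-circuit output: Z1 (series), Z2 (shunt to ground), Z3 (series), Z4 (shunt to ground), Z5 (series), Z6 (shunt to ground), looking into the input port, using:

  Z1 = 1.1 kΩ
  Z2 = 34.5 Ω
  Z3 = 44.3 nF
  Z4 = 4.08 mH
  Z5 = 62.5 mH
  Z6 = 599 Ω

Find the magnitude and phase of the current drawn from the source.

Step 1 — Angular frequency: ω = 2π·f = 2π·733 = 4606 rad/s.
Step 2 — Component impedances:
  Z1: Z = R = 1100 Ω
  Z2: Z = R = 34.5 Ω
  Z3: Z = 1/(jωC) = -j/(ω·C) = 0 - j4901 Ω
  Z4: Z = jωL = j·4606·0.00408 = 0 + j18.79 Ω
  Z5: Z = jωL = j·4606·0.0625 = 0 + j287.8 Ω
  Z6: Z = R = 599 Ω
Step 3 — Ladder network (open output): work backward from the far end, alternating series and parallel combinations. Z_in = 1134 - j0.2438 Ω = 1134∠-0.0° Ω.
Step 4 — Source phasor: V = 110∠-71.5° V = 34.9 - j104.3 V.
Step 5 — Ohm's law: I = V / Z_total = (34.9 - j104.3) / (1134 - j0.2438) = 0.03079 - j0.09194 A.
Step 6 — Convert to polar: |I| = 0.09696 A, ∠I = -71.5°.

I = 0.09696∠-71.5° A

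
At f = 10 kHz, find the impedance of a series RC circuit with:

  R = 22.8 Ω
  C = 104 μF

Step 1 — Angular frequency: ω = 2π·f = 2π·1e+04 = 6.283e+04 rad/s.
Step 2 — Component impedances:
  R: Z = R = 22.8 Ω
  C: Z = 1/(jωC) = -j/(ω·C) = 0 - j0.153 Ω
Step 3 — Series combination: Z_total = R + C = 22.8 - j0.153 Ω = 22.8∠-0.4° Ω.

Z = 22.8 - j0.153 Ω = 22.8∠-0.4° Ω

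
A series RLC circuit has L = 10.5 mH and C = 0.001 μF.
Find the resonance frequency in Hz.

Step 1 — Resonance condition Im(Z)=0 gives ω₀ = 1/√(LC).
Step 2 — ω₀ = 1/√(0.0105·1e-09) = 3.086e+05 rad/s.
Step 3 — f₀ = ω₀/(2π) = 4.912e+04 Hz.

f₀ = 4.912e+04 Hz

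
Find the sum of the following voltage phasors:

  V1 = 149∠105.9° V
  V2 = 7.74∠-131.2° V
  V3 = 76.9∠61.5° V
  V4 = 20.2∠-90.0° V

Step 1 — Convert each phasor to rectangular form:
  V1 = 149·(cos(105.9°) + j·sin(105.9°)) = -40.82 + j143.3 V
  V2 = 7.74·(cos(-131.2°) + j·sin(-131.2°)) = -5.098 - j5.824 V
  V3 = 76.9·(cos(61.5°) + j·sin(61.5°)) = 36.69 + j67.58 V
  V4 = 20.2·(cos(-90.0°) + j·sin(-90.0°)) = 0 - j20.2 V
Step 2 — Sum components: V_total = -9.225 + j184.9 V.
Step 3 — Convert to polar: |V_total| = 185.1 V, ∠V_total = 92.9°.

V_total = 185.1∠92.9° V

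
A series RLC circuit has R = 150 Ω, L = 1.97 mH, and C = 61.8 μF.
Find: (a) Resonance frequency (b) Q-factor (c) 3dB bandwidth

Step 1 — Resonance condition Im(Z)=0 gives ω₀ = 1/√(LC).
Step 2 — ω₀ = 1/√(0.00197·6.18e-05) = 2866 rad/s.
Step 3 — f₀ = ω₀/(2π) = 456.1 Hz.
Step 4 — Series Q: Q = ω₀L/R = 2866·0.00197/150 = 0.03764.
Step 5 — 3dB bandwidth: Δω = ω₀/Q = 7.614e+04 rad/s; BW = Δω/(2π) = 1.212e+04 Hz.

(a) f₀ = 456.1 Hz  (b) Q = 0.03764  (c) BW = 1.212e+04 Hz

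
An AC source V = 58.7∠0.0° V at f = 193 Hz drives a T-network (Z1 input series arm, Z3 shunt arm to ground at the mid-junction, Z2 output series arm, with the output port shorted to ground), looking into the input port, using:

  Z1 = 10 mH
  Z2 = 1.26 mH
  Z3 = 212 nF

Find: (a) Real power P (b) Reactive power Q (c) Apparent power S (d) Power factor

Step 1 — Angular frequency: ω = 2π·f = 2π·193 = 1213 rad/s.
Step 2 — Component impedances:
  Z1: Z = jωL = j·1213·0.01 = 0 + j12.13 Ω
  Z2: Z = jωL = j·1213·0.00126 = 0 + j1.528 Ω
  Z3: Z = 1/(jωC) = -j/(ω·C) = 0 - j3890 Ω
Step 3 — With the output port shorted to ground, the output series arm Z2 runs from the junction to ground; the shunt arm Z3 also runs from the junction to ground. They appear in parallel: Z3 || Z2 = 0 + j1.529 Ω.
Step 4 — Series with input arm Z1: Z_in = Z1 + (Z3 || Z2) = 0 + j13.66 Ω = 13.66∠90.0° Ω.
Step 5 — Source phasor: V = 58.7∠0.0° V = 58.7 V.
Step 6 — Current: I = V / Z = 0 - j4.299 A = 4.299∠-90.0° A.
Step 7 — Complex power: S = V·I* = 0 + j252.3 VA.
Step 8 — Real power: P = Re(S) = 0 W.
Step 9 — Reactive power: Q = Im(S) = 252.3 VAR.
Step 10 — Apparent power: |S| = 252.3 VA.
Step 11 — Power factor: PF = P/|S| = 0 (lagging).

(a) P = 0 W  (b) Q = 252.3 VAR  (c) S = 252.3 VA  (d) PF = 0 (lagging)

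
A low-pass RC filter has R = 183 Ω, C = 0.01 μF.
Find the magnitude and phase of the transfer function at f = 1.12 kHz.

Step 1 — Angular frequency: ω = 2π·1120 = 7037 rad/s.
Step 2 — Transfer function: H(jω) = 1/(1 + jωRC).
Step 3 — Denominator: 1 + jωRC = 1 + j·7037·183·1e-08 = 1 + j0.01288.
Step 4 — H = 0.9998 - j0.01288.
Step 5 — Magnitude: |H| = 0.9999 (-0.0 dB); phase: φ = -0.7°.

|H| = 0.9999 (-0.0 dB), φ = -0.7°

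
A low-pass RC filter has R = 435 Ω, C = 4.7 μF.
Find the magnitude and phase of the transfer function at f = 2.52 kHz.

Step 1 — Angular frequency: ω = 2π·2520 = 1.583e+04 rad/s.
Step 2 — Transfer function: H(jω) = 1/(1 + jωRC).
Step 3 — Denominator: 1 + jωRC = 1 + j·1.583e+04·435·4.7e-06 = 1 + j32.37.
Step 4 — H = 0.0009533 - j0.03086.
Step 5 — Magnitude: |H| = 0.03088 (-30.2 dB); phase: φ = -88.2°.

|H| = 0.03088 (-30.2 dB), φ = -88.2°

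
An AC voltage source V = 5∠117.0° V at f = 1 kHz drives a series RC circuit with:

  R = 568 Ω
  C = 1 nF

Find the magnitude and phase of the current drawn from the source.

Step 1 — Angular frequency: ω = 2π·f = 2π·1000 = 6283 rad/s.
Step 2 — Component impedances:
  R: Z = R = 568 Ω
  C: Z = 1/(jωC) = -j/(ω·C) = 0 - j1.592e+05 Ω
Step 3 — Series combination: Z_total = R + C = 568 - j1.592e+05 Ω = 1.592e+05∠-89.8° Ω.
Step 4 — Source phasor: V = 5∠117.0° V = -2.27 + j4.455 V.
Step 5 — Ohm's law: I = V / Z_total = (-2.27 + j4.455) / (568 - j1.592e+05) = -2.804e-05 - j1.416e-05 A.
Step 6 — Convert to polar: |I| = 3.142e-05 A, ∠I = -153.2°.

I = 3.142e-05∠-153.2° A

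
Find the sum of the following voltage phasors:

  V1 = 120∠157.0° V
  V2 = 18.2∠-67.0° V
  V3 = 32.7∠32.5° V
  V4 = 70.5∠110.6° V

Step 1 — Convert each phasor to rectangular form:
  V1 = 120·(cos(157.0°) + j·sin(157.0°)) = -110.5 + j46.89 V
  V2 = 18.2·(cos(-67.0°) + j·sin(-67.0°)) = 7.111 - j16.75 V
  V3 = 32.7·(cos(32.5°) + j·sin(32.5°)) = 27.58 + j17.57 V
  V4 = 70.5·(cos(110.6°) + j·sin(110.6°)) = -24.8 + j65.99 V
Step 2 — Sum components: V_total = -100.6 + j113.7 V.
Step 3 — Convert to polar: |V_total| = 151.8 V, ∠V_total = 131.5°.

V_total = 151.8∠131.5° V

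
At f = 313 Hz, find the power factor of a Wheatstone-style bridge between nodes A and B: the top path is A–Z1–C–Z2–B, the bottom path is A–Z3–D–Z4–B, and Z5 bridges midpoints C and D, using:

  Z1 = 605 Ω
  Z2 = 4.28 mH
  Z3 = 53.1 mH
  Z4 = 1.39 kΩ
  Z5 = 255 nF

Step 1 — Angular frequency: ω = 2π·f = 2π·313 = 1967 rad/s.
Step 2 — Component impedances:
  Z1: Z = R = 605 Ω
  Z2: Z = jωL = j·1967·0.00428 = 0 + j8.417 Ω
  Z3: Z = jωL = j·1967·0.0531 = 0 + j104.4 Ω
  Z4: Z = R = 1390 Ω
  Z5: Z = 1/(jωC) = -j/(ω·C) = 0 - j1994 Ω
Step 3 — Bridge requires nodal analysis (the Z5 bridge couples midpoints C and D, so the two paths cannot be reduced to a simple series/parallel combination). Setting node B to ground and injecting 1 A at node A, the 3-node admittance system at A, C, D solves to V_A = Z_AB = 393.1 - j70.83 Ω = 399.4∠-10.2° Ω.
Step 4 — Power factor: PF = cos(φ) = Re(Z)/|Z| = 393.1/399.4 = 0.9842.
Step 5 — Type: Im(Z) = -70.83 ⇒ leading (phase φ = -10.2°).

PF = 0.9842 (leading, φ = -10.2°)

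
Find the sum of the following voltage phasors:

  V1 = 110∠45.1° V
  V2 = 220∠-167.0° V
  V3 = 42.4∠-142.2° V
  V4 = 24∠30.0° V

Step 1 — Convert each phasor to rectangular form:
  V1 = 110·(cos(45.1°) + j·sin(45.1°)) = 77.65 + j77.92 V
  V2 = 220·(cos(-167.0°) + j·sin(-167.0°)) = -214.4 - j49.49 V
  V3 = 42.4·(cos(-142.2°) + j·sin(-142.2°)) = -33.5 - j25.99 V
  V4 = 24·(cos(30.0°) + j·sin(30.0°)) = 20.78 + j12 V
Step 2 — Sum components: V_total = -149.4 + j14.44 V.
Step 3 — Convert to polar: |V_total| = 150.1 V, ∠V_total = 174.5°.

V_total = 150.1∠174.5° V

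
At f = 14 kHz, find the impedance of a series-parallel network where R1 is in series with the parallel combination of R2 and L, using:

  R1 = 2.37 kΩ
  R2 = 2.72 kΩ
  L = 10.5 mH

Step 1 — Angular frequency: ω = 2π·f = 2π·1.4e+04 = 8.796e+04 rad/s.
Step 2 — Component impedances:
  R1: Z = R = 2370 Ω
  R2: Z = R = 2720 Ω
  L: Z = jωL = j·8.796e+04·0.0105 = 0 + j923.6 Ω
Step 3 — Parallel branch: R2 || L = 1/(1/R2 + 1/L) = 281.2 + j828.1 Ω.
Step 4 — Series with R1: Z_total = R1 + (R2 || L) = 2651 + j828.1 Ω = 2778∠17.3° Ω.

Z = 2651 + j828.1 Ω = 2778∠17.3° Ω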